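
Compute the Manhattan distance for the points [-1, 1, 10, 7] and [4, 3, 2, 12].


d = sum of absolute differences: |-1-4|=5 + |1-3|=2 + |10-2|=8 + |7-12|=5 = 20.

20


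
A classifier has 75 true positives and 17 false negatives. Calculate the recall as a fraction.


Recall = TP / (TP + FN) = 75 / 92 = 75/92.

75/92


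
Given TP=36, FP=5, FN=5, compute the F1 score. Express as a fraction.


Precision = 36/41 = 36/41. Recall = 36/41 = 36/41. F1 = 2*P*R/(P+R) = 36/41.

36/41


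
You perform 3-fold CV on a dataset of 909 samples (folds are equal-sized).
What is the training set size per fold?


Each validation fold has 909/3 = 303 samples. Training set = 909 - 303 = 606.

606


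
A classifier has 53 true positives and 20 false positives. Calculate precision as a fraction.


Precision = TP / (TP + FP) = 53 / 73 = 53/73.

53/73


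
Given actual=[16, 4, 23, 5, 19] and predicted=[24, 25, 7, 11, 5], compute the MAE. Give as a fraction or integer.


MAE = (1/5) * (|16-24|=8 + |4-25|=21 + |23-7|=16 + |5-11|=6 + |19-5|=14). Sum = 65. MAE = 13.

13


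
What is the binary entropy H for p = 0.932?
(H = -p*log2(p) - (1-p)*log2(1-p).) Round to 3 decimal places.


H = -0.932*log2(0.932) - 0.068*log2(0.068) = 0.358.

0.358


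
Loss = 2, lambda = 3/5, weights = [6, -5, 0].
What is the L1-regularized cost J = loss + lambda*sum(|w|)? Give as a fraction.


L1 norm = sum(|w|) = 11. J = 2 + 3/5 * 11 = 43/5.

43/5


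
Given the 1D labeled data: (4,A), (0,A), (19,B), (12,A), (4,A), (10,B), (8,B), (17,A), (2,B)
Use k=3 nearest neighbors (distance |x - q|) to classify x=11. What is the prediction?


Distances: |4-11|=7, |0-11|=11, |19-11|=8, |12-11|=1, |4-11|=7, |10-11|=1, |8-11|=3, |17-11|=6, |2-11|=9. 3 nearest: (12,A), (10,B), (8,B). Counts: {'A': 1, 'B': 2}. Majority class: B.

B


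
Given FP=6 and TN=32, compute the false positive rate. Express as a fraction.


FPR = FP / (FP + TN) = 6 / 38 = 3/19.

3/19


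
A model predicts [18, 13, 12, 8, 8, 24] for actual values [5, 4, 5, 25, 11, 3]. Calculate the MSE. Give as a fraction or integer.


MSE = (1/6) * ((5-18)^2=169 + (4-13)^2=81 + (5-12)^2=49 + (25-8)^2=289 + (11-8)^2=9 + (3-24)^2=441). Sum = 1038. MSE = 173.

173


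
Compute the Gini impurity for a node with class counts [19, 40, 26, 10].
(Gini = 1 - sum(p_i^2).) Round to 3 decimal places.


Total = 95. Proportions: 19/95, 40/95, 26/95, 10/95. sum(p_i^2) = 0.3033. Gini = 1 - 0.3033 = 0.6967, which rounds to 0.697.

0.697


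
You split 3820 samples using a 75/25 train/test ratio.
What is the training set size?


Test set = 3820 * 25% = 955. Training set = 3820 - 955 = 2865.

2865


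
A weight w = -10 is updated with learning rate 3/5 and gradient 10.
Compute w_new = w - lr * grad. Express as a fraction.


w_new = -10 - 3/5 * 10 = -10 - 6 = -16.

-16


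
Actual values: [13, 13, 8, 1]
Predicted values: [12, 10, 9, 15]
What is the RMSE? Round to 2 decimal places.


MSE = 51.7500. RMSE = sqrt(51.7500) = 7.19.

7.19


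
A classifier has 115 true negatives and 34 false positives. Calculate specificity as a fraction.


Specificity = TN / (TN + FP) = 115 / 149 = 115/149.

115/149


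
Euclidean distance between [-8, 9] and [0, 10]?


d = sqrt(sum of squared differences). (-8-0)^2=64, (9-10)^2=1. Sum = 65.

sqrt(65)


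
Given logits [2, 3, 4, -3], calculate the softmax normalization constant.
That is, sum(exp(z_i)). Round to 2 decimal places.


Denom = e^2=7.3891 + e^3=20.0855 + e^4=54.5982 + e^-3=0.0498. Sum = 82.1226, which rounds to 82.12.

82.12


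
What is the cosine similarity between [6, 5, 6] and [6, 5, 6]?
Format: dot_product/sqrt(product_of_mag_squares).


dot = 97. |a|^2 = 97, |b|^2 = 97. cos = 97/sqrt(9409).

97/sqrt(9409)


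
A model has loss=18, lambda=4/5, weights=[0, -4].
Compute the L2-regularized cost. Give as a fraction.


L2 sq norm = sum(w^2) = 16. J = 18 + 4/5 * 16 = 154/5.

154/5


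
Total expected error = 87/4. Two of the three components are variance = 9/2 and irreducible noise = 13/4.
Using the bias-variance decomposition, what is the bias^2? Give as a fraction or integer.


Total error = bias^2 + variance + irreducible noise. So bias^2 = 87/4 - 9/2 - 13/4 = 14.

14


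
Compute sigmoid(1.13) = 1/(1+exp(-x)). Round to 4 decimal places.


sigma(1.13) = 1/(1+e^(-1.13)) = 1/(1+0.323033) = 1/1.323033 = 0.7558.

0.7558


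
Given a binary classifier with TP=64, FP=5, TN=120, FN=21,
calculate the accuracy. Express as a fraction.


Accuracy = (TP + TN) / (TP + TN + FP + FN) = (64 + 120) / 210 = 92/105.

92/105


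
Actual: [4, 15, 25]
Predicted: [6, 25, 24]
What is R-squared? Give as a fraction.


Mean(y) = 44/3. SS_res = 105. SS_tot = 662/3. R^2 = 1 - 105/(662/3) = 347/662.

347/662


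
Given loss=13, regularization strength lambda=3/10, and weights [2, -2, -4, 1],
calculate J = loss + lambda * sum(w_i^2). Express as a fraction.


L2 sq norm = sum(w^2) = 25. J = 13 + 3/10 * 25 = 41/2.

41/2


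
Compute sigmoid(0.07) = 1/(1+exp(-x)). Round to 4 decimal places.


sigma(0.07) = 1/(1+e^(-0.07)) = 1/(1+0.932394) = 1/1.932394 = 0.5175.

0.5175


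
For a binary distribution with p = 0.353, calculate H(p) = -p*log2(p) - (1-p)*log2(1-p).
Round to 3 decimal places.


H = -0.353*log2(0.353) - 0.647*log2(0.647) = 0.937.

0.937


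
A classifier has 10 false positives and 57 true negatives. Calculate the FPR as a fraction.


FPR = FP / (FP + TN) = 10 / 67 = 10/67.

10/67


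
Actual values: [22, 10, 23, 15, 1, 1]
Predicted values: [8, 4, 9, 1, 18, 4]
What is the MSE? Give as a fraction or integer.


MSE = (1/6) * ((22-8)^2=196 + (10-4)^2=36 + (23-9)^2=196 + (15-1)^2=196 + (1-18)^2=289 + (1-4)^2=9). Sum = 922. MSE = 461/3.

461/3


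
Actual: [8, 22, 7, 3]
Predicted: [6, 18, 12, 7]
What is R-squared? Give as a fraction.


Mean(y) = 10. SS_res = 61. SS_tot = 206. R^2 = 1 - 61/(206) = 145/206.

145/206


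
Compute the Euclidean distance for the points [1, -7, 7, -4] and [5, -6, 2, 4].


d = sqrt(sum of squared differences). (1-5)^2=16, (-7--6)^2=1, (7-2)^2=25, (-4-4)^2=64. Sum = 106.

sqrt(106)


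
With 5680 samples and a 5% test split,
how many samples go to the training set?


Test set = 5680 * 5% = 284. Training set = 5680 - 284 = 5396.

5396


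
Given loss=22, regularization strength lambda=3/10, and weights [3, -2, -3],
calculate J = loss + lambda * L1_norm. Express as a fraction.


L1 norm = sum(|w|) = 8. J = 22 + 3/10 * 8 = 122/5.

122/5


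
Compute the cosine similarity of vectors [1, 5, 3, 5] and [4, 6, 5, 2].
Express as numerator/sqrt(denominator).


dot = 59. |a|^2 = 60, |b|^2 = 81. cos = 59/sqrt(4860).

59/sqrt(4860)


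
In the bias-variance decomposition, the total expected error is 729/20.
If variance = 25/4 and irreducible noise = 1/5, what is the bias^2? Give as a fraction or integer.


Total error = bias^2 + variance + irreducible noise. So bias^2 = 729/20 - 25/4 - 1/5 = 30.

30


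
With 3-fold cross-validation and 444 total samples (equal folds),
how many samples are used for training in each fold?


Each validation fold has 444/3 = 148 samples. Training set = 444 - 148 = 296.

296


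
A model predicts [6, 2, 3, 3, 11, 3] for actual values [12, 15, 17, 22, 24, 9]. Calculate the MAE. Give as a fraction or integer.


MAE = (1/6) * (|12-6|=6 + |15-2|=13 + |17-3|=14 + |22-3|=19 + |24-11|=13 + |9-3|=6). Sum = 71. MAE = 71/6.

71/6


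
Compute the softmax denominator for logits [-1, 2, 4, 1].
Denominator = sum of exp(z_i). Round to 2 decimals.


Denom = e^-1=0.3679 + e^2=7.3891 + e^4=54.5982 + e^1=2.7183. Sum = 65.0735, which rounds to 65.07.

65.07


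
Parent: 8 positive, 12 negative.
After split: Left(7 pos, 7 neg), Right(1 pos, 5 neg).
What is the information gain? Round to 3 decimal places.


H(parent) = 0.9710. H(left) = 1.0000, H(right) = 0.6500. Weighted = (14/20)*1.0000 + (6/20)*0.6500 = 0.8950. IG = 0.9710 - 0.8950 = 0.0760, which rounds to 0.076.

0.076


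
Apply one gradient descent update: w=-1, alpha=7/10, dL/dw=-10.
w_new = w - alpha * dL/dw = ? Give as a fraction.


w_new = -1 - 7/10 * -10 = -1 - -7 = 6.

6


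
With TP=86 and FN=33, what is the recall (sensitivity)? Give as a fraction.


Recall = TP / (TP + FN) = 86 / 119 = 86/119.

86/119


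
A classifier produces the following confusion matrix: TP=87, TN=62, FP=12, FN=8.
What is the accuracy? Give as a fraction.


Accuracy = (TP + TN) / (TP + TN + FP + FN) = (87 + 62) / 169 = 149/169.

149/169


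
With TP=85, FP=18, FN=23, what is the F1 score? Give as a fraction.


Precision = 85/103 = 85/103. Recall = 85/108 = 85/108. F1 = 2*P*R/(P+R) = 170/211.

170/211


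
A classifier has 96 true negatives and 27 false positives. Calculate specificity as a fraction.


Specificity = TN / (TN + FP) = 96 / 123 = 32/41.

32/41


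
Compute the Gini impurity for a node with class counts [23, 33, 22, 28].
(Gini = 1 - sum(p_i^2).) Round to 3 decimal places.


Total = 106. Proportions: 23/106, 33/106, 22/106, 28/106. sum(p_i^2) = 0.2569. Gini = 1 - 0.2569 = 0.7431, which rounds to 0.743.

0.743


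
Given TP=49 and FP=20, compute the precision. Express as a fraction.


Precision = TP / (TP + FP) = 49 / 69 = 49/69.

49/69


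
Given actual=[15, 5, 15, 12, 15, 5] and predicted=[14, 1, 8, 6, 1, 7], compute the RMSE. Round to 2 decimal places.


MSE = 50.3333. RMSE = sqrt(50.3333) = 7.09.

7.09


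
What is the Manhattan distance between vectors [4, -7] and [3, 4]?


d = sum of absolute differences: |4-3|=1 + |-7-4|=11 = 12.

12


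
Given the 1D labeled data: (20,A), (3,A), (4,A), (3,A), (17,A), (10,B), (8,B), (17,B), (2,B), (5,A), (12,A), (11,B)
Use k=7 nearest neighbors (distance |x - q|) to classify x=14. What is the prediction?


Distances: |20-14|=6, |3-14|=11, |4-14|=10, |3-14|=11, |17-14|=3, |10-14|=4, |8-14|=6, |17-14|=3, |2-14|=12, |5-14|=9, |12-14|=2, |11-14|=3. 7 nearest: (12,A), (17,A), (17,B), (11,B), (10,B), (20,A), (8,B). Counts: {'A': 3, 'B': 4}. Majority class: B.

B


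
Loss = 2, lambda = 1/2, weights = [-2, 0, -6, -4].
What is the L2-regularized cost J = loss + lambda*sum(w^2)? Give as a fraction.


L2 sq norm = sum(w^2) = 56. J = 2 + 1/2 * 56 = 30.

30


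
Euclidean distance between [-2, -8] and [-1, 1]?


d = sqrt(sum of squared differences). (-2--1)^2=1, (-8-1)^2=81. Sum = 82.

sqrt(82)


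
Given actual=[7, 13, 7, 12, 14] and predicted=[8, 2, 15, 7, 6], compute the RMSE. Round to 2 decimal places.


MSE = 55.0000. RMSE = sqrt(55.0000) = 7.42.

7.42


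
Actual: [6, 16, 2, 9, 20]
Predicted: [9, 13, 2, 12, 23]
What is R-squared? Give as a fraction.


Mean(y) = 53/5. SS_res = 36. SS_tot = 1076/5. R^2 = 1 - 36/(1076/5) = 224/269.

224/269


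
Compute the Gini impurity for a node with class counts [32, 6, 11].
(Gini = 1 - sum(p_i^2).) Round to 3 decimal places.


Total = 49. Proportions: 32/49, 6/49, 11/49. sum(p_i^2) = 0.4919. Gini = 1 - 0.4919 = 0.5081, which rounds to 0.508.

0.508


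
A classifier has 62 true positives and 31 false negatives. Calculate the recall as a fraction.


Recall = TP / (TP + FN) = 62 / 93 = 2/3.

2/3


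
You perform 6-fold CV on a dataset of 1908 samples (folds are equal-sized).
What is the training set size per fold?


Each validation fold has 1908/6 = 318 samples. Training set = 1908 - 318 = 1590.

1590


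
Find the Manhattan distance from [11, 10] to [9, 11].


d = sum of absolute differences: |11-9|=2 + |10-11|=1 = 3.

3


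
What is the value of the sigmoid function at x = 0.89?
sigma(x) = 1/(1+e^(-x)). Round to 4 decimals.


sigma(0.89) = 1/(1+e^(-0.89)) = 1/(1+0.410656) = 1/1.410656 = 0.7089.

0.7089


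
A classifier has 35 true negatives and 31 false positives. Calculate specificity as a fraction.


Specificity = TN / (TN + FP) = 35 / 66 = 35/66.

35/66


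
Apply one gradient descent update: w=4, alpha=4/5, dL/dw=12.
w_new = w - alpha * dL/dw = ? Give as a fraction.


w_new = 4 - 4/5 * 12 = 4 - 48/5 = -28/5.

-28/5


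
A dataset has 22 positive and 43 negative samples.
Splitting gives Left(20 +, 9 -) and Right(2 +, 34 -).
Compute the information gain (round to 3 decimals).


H(parent) = 0.9233. H(left) = 0.8936, H(right) = 0.3095. Weighted = (29/65)*0.8936 + (36/65)*0.3095 = 0.5701. IG = 0.9233 - 0.5701 = 0.3532, which rounds to 0.353.

0.353


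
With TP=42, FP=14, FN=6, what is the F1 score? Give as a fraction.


Precision = 42/56 = 3/4. Recall = 42/48 = 7/8. F1 = 2*P*R/(P+R) = 21/26.

21/26


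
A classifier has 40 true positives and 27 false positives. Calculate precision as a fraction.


Precision = TP / (TP + FP) = 40 / 67 = 40/67.

40/67


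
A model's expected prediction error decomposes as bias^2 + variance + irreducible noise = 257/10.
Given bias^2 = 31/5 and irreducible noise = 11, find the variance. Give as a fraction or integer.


Total error = bias^2 + variance + irreducible noise. So variance = 257/10 - 31/5 - 11 = 17/2.

17/2


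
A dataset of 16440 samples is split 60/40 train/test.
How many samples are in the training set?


Test set = 16440 * 40% = 6576. Training set = 16440 - 6576 = 9864.

9864


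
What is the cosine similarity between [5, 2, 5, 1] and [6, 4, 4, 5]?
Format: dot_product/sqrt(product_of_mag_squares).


dot = 63. |a|^2 = 55, |b|^2 = 93. cos = 63/sqrt(5115).

63/sqrt(5115)


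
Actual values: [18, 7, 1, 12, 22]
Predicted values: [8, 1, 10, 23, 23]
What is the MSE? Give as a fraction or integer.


MSE = (1/5) * ((18-8)^2=100 + (7-1)^2=36 + (1-10)^2=81 + (12-23)^2=121 + (22-23)^2=1). Sum = 339. MSE = 339/5.

339/5


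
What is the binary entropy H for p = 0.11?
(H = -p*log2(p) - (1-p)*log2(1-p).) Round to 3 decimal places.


H = -0.11*log2(0.11) - 0.89*log2(0.89) = 0.500.

0.500


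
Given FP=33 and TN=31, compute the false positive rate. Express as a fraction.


FPR = FP / (FP + TN) = 33 / 64 = 33/64.

33/64


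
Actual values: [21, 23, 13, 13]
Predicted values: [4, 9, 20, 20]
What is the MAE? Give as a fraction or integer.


MAE = (1/4) * (|21-4|=17 + |23-9|=14 + |13-20|=7 + |13-20|=7). Sum = 45. MAE = 45/4.

45/4


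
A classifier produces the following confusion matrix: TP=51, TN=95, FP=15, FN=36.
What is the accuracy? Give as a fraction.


Accuracy = (TP + TN) / (TP + TN + FP + FN) = (51 + 95) / 197 = 146/197.

146/197


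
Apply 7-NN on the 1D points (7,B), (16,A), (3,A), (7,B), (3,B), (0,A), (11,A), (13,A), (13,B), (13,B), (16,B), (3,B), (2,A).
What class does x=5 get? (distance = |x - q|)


Distances: |7-5|=2, |16-5|=11, |3-5|=2, |7-5|=2, |3-5|=2, |0-5|=5, |11-5|=6, |13-5|=8, |13-5|=8, |13-5|=8, |16-5|=11, |3-5|=2, |2-5|=3. 7 nearest: (3,A), (7,B), (7,B), (3,B), (3,B), (2,A), (0,A). Counts: {'A': 3, 'B': 4}. Majority class: B.

B


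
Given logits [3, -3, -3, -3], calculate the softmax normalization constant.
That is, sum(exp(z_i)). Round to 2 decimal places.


Denom = e^3=20.0855 + e^-3=0.0498 + e^-3=0.0498 + e^-3=0.0498. Sum = 20.2349, which rounds to 20.23.

20.23


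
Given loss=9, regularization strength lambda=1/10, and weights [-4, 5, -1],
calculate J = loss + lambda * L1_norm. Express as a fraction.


L1 norm = sum(|w|) = 10. J = 9 + 1/10 * 10 = 10.

10


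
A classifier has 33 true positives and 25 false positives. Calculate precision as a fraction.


Precision = TP / (TP + FP) = 33 / 58 = 33/58.

33/58


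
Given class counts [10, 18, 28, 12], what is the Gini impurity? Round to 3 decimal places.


Total = 68. Proportions: 10/68, 18/68, 28/68, 12/68. sum(p_i^2) = 0.2924. Gini = 1 - 0.2924 = 0.7076, which rounds to 0.708.

0.708


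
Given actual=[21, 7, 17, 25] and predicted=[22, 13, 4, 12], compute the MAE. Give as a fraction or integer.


MAE = (1/4) * (|21-22|=1 + |7-13|=6 + |17-4|=13 + |25-12|=13). Sum = 33. MAE = 33/4.

33/4


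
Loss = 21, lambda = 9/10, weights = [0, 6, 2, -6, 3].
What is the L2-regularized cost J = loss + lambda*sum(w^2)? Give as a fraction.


L2 sq norm = sum(w^2) = 85. J = 21 + 9/10 * 85 = 195/2.

195/2


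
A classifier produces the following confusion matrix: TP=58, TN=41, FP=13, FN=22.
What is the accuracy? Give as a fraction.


Accuracy = (TP + TN) / (TP + TN + FP + FN) = (58 + 41) / 134 = 99/134.

99/134


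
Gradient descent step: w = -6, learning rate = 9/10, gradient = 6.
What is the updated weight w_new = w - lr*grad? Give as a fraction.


w_new = -6 - 9/10 * 6 = -6 - 27/5 = -57/5.

-57/5


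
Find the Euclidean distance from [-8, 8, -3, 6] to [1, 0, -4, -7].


d = sqrt(sum of squared differences). (-8-1)^2=81, (8-0)^2=64, (-3--4)^2=1, (6--7)^2=169. Sum = 315.

sqrt(315)


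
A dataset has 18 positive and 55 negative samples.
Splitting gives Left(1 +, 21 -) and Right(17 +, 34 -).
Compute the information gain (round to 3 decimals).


H(parent) = 0.8058. H(left) = 0.2668, H(right) = 0.9183. Weighted = (22/73)*0.2668 + (51/73)*0.9183 = 0.7220. IG = 0.8058 - 0.7220 = 0.0838, which rounds to 0.084.

0.084


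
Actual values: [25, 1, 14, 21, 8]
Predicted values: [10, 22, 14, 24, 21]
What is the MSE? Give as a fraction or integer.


MSE = (1/5) * ((25-10)^2=225 + (1-22)^2=441 + (14-14)^2=0 + (21-24)^2=9 + (8-21)^2=169). Sum = 844. MSE = 844/5.

844/5


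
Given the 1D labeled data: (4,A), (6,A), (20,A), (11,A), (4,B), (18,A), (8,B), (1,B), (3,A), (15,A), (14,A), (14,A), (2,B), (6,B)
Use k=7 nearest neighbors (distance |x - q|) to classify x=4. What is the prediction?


Distances: |4-4|=0, |6-4|=2, |20-4|=16, |11-4|=7, |4-4|=0, |18-4|=14, |8-4|=4, |1-4|=3, |3-4|=1, |15-4|=11, |14-4|=10, |14-4|=10, |2-4|=2, |6-4|=2. 7 nearest: (4,A), (4,B), (3,A), (6,A), (2,B), (6,B), (1,B). Counts: {'A': 3, 'B': 4}. Majority class: B.

B


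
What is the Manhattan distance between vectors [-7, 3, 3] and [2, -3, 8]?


d = sum of absolute differences: |-7-2|=9 + |3--3|=6 + |3-8|=5 = 20.

20


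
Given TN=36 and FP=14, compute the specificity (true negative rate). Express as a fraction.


Specificity = TN / (TN + FP) = 36 / 50 = 18/25.

18/25


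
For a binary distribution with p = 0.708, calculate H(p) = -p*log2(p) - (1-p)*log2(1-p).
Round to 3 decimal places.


H = -0.708*log2(0.708) - 0.292*log2(0.292) = 0.871.

0.871


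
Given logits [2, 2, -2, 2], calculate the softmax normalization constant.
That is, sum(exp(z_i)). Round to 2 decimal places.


Denom = e^2=7.3891 + e^2=7.3891 + e^-2=0.1353 + e^2=7.3891. Sum = 22.3026, which rounds to 22.30.

22.30


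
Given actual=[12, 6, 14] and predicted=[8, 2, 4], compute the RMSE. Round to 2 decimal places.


MSE = 44.0000. RMSE = sqrt(44.0000) = 6.63.

6.63


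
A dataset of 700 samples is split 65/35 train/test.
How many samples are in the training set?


Test set = 700 * 35% = 245. Training set = 700 - 245 = 455.

455


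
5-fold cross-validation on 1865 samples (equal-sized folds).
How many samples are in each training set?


Each validation fold has 1865/5 = 373 samples. Training set = 1865 - 373 = 1492.

1492


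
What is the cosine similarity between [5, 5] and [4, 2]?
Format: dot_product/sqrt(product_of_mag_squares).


dot = 30. |a|^2 = 50, |b|^2 = 20. cos = 30/sqrt(1000).

30/sqrt(1000)


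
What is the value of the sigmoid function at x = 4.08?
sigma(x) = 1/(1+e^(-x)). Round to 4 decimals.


sigma(4.08) = 1/(1+e^(-4.08)) = 1/(1+0.016907) = 1/1.016907 = 0.9834.

0.9834


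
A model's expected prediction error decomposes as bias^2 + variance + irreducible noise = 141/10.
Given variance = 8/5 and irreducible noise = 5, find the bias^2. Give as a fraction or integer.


Total error = bias^2 + variance + irreducible noise. So bias^2 = 141/10 - 8/5 - 5 = 15/2.

15/2


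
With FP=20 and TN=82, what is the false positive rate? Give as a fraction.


FPR = FP / (FP + TN) = 20 / 102 = 10/51.

10/51


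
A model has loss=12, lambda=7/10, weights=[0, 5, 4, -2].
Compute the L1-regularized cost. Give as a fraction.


L1 norm = sum(|w|) = 11. J = 12 + 7/10 * 11 = 197/10.

197/10


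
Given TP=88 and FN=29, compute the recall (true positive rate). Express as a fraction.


Recall = TP / (TP + FN) = 88 / 117 = 88/117.

88/117


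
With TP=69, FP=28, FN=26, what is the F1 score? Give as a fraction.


Precision = 69/97 = 69/97. Recall = 69/95 = 69/95. F1 = 2*P*R/(P+R) = 23/32.

23/32


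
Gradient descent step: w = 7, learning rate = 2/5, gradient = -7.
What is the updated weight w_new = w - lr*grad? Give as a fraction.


w_new = 7 - 2/5 * -7 = 7 - -14/5 = 49/5.

49/5


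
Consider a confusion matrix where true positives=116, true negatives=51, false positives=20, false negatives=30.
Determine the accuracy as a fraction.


Accuracy = (TP + TN) / (TP + TN + FP + FN) = (116 + 51) / 217 = 167/217.

167/217


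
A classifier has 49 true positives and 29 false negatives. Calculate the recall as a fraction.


Recall = TP / (TP + FN) = 49 / 78 = 49/78.

49/78


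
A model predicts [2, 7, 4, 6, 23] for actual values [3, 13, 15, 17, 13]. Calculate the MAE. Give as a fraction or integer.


MAE = (1/5) * (|3-2|=1 + |13-7|=6 + |15-4|=11 + |17-6|=11 + |13-23|=10). Sum = 39. MAE = 39/5.

39/5


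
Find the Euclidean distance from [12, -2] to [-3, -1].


d = sqrt(sum of squared differences). (12--3)^2=225, (-2--1)^2=1. Sum = 226.

sqrt(226)


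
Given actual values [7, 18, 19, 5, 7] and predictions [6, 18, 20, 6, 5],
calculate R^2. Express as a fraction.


Mean(y) = 56/5. SS_res = 7. SS_tot = 904/5. R^2 = 1 - 7/(904/5) = 869/904.

869/904


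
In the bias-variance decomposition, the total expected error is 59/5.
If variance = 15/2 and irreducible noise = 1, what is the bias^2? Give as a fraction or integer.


Total error = bias^2 + variance + irreducible noise. So bias^2 = 59/5 - 15/2 - 1 = 33/10.

33/10


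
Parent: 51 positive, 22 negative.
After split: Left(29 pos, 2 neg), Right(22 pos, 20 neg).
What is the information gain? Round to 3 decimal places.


H(parent) = 0.8830. H(left) = 0.3451, H(right) = 0.9984. Weighted = (31/73)*0.3451 + (42/73)*0.9984 = 0.7210. IG = 0.8830 - 0.7210 = 0.1620, which rounds to 0.162.

0.162


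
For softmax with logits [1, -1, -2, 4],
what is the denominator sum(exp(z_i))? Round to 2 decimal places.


Denom = e^1=2.7183 + e^-1=0.3679 + e^-2=0.1353 + e^4=54.5982. Sum = 57.8197, which rounds to 57.82.

57.82


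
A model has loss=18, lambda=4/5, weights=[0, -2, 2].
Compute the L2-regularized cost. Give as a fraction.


L2 sq norm = sum(w^2) = 8. J = 18 + 4/5 * 8 = 122/5.

122/5


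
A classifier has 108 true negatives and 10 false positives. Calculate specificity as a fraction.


Specificity = TN / (TN + FP) = 108 / 118 = 54/59.

54/59


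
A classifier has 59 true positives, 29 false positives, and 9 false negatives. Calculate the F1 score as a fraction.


Precision = 59/88 = 59/88. Recall = 59/68 = 59/68. F1 = 2*P*R/(P+R) = 59/78.

59/78


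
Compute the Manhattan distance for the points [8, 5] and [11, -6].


d = sum of absolute differences: |8-11|=3 + |5--6|=11 = 14.

14


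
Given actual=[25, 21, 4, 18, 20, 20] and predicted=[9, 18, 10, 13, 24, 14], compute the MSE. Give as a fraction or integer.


MSE = (1/6) * ((25-9)^2=256 + (21-18)^2=9 + (4-10)^2=36 + (18-13)^2=25 + (20-24)^2=16 + (20-14)^2=36). Sum = 378. MSE = 63.

63


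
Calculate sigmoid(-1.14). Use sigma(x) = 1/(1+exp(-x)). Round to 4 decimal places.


sigma(-1.14) = 1/(1+e^(1.14)) = 1/(1+3.126768) = 1/4.126768 = 0.2423.

0.2423


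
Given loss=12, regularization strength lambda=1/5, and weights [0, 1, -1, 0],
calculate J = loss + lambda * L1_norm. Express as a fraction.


L1 norm = sum(|w|) = 2. J = 12 + 1/5 * 2 = 62/5.

62/5


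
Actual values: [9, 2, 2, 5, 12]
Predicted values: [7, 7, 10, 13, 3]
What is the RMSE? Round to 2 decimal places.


MSE = 47.6000. RMSE = sqrt(47.6000) = 6.90.

6.90


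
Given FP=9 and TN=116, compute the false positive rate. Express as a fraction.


FPR = FP / (FP + TN) = 9 / 125 = 9/125.

9/125


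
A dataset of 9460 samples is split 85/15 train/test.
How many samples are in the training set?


Test set = 9460 * 15% = 1419. Training set = 9460 - 1419 = 8041.

8041


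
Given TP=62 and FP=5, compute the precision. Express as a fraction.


Precision = TP / (TP + FP) = 62 / 67 = 62/67.

62/67


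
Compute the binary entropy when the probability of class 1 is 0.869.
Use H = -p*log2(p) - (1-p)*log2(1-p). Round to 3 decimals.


H = -0.869*log2(0.869) - 0.131*log2(0.131) = 0.560.

0.560


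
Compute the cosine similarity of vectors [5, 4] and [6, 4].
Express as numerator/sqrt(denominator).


dot = 46. |a|^2 = 41, |b|^2 = 52. cos = 46/sqrt(2132).

46/sqrt(2132)


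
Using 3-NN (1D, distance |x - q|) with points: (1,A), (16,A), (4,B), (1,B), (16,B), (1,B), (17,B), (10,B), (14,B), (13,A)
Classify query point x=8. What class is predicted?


Distances: |1-8|=7, |16-8|=8, |4-8|=4, |1-8|=7, |16-8|=8, |1-8|=7, |17-8|=9, |10-8|=2, |14-8|=6, |13-8|=5. 3 nearest: (10,B), (4,B), (13,A). Counts: {'B': 2, 'A': 1}. Majority class: B.

B


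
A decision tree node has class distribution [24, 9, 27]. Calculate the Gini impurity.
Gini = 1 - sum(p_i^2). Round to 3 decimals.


Total = 60. Proportions: 24/60, 9/60, 27/60. sum(p_i^2) = 0.3850. Gini = 1 - 0.3850 = 0.6150, which rounds to 0.615.

0.615


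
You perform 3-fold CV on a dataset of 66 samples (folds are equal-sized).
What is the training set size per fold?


Each validation fold has 66/3 = 22 samples. Training set = 66 - 22 = 44.

44


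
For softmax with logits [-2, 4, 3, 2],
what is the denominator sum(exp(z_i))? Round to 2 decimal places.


Denom = e^-2=0.1353 + e^4=54.5982 + e^3=20.0855 + e^2=7.3891. Sum = 82.2081, which rounds to 82.21.

82.21


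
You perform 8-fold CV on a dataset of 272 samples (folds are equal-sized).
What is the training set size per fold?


Each validation fold has 272/8 = 34 samples. Training set = 272 - 34 = 238.

238


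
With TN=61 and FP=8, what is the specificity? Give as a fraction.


Specificity = TN / (TN + FP) = 61 / 69 = 61/69.

61/69


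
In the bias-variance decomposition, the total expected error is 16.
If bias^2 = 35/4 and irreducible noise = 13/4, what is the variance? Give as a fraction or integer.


Total error = bias^2 + variance + irreducible noise. So variance = 16 - 35/4 - 13/4 = 4.

4


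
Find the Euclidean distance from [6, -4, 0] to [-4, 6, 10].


d = sqrt(sum of squared differences). (6--4)^2=100, (-4-6)^2=100, (0-10)^2=100. Sum = 300.

sqrt(300)


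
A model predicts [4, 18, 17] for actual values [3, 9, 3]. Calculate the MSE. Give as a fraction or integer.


MSE = (1/3) * ((3-4)^2=1 + (9-18)^2=81 + (3-17)^2=196). Sum = 278. MSE = 278/3.

278/3


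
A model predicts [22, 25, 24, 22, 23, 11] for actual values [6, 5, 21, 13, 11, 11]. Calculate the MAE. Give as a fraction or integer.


MAE = (1/6) * (|6-22|=16 + |5-25|=20 + |21-24|=3 + |13-22|=9 + |11-23|=12 + |11-11|=0). Sum = 60. MAE = 10.

10


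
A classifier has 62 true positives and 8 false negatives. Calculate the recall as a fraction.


Recall = TP / (TP + FN) = 62 / 70 = 31/35.

31/35


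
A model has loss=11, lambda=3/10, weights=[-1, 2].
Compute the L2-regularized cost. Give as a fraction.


L2 sq norm = sum(w^2) = 5. J = 11 + 3/10 * 5 = 25/2.

25/2


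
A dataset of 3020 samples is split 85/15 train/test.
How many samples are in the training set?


Test set = 3020 * 15% = 453. Training set = 3020 - 453 = 2567.

2567


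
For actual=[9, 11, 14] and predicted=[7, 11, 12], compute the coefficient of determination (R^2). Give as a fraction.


Mean(y) = 34/3. SS_res = 8. SS_tot = 38/3. R^2 = 1 - 8/(38/3) = 7/19.

7/19


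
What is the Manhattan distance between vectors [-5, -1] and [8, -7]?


d = sum of absolute differences: |-5-8|=13 + |-1--7|=6 = 19.

19


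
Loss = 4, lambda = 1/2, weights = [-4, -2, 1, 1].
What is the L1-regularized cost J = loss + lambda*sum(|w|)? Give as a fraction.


L1 norm = sum(|w|) = 8. J = 4 + 1/2 * 8 = 8.

8


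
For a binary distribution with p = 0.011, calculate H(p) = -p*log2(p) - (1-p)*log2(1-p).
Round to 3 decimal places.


H = -0.011*log2(0.011) - 0.989*log2(0.989) = 0.087.

0.087


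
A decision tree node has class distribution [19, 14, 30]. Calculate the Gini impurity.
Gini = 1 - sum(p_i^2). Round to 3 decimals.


Total = 63. Proportions: 19/63, 14/63, 30/63. sum(p_i^2) = 0.3671. Gini = 1 - 0.3671 = 0.6329, which rounds to 0.633.

0.633


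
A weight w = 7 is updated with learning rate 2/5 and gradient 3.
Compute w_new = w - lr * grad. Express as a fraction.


w_new = 7 - 2/5 * 3 = 7 - 6/5 = 29/5.

29/5


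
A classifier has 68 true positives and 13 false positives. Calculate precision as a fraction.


Precision = TP / (TP + FP) = 68 / 81 = 68/81.

68/81


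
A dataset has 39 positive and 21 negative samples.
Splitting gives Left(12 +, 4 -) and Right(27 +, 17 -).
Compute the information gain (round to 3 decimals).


H(parent) = 0.9341. H(left) = 0.8113, H(right) = 0.9624. Weighted = (16/60)*0.8113 + (44/60)*0.9624 = 0.9221. IG = 0.9341 - 0.9221 = 0.0120, which rounds to 0.012.

0.012


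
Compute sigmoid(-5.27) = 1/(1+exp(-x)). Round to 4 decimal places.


sigma(-5.27) = 1/(1+e^(5.27)) = 1/(1+194.415962) = 1/195.415962 = 0.0051.

0.0051


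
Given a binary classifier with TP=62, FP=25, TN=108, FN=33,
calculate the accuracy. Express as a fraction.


Accuracy = (TP + TN) / (TP + TN + FP + FN) = (62 + 108) / 228 = 85/114.

85/114


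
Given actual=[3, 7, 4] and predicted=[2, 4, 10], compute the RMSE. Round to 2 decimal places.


MSE = 15.3333. RMSE = sqrt(15.3333) = 3.92.

3.92


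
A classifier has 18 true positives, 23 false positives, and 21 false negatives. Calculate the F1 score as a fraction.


Precision = 18/41 = 18/41. Recall = 18/39 = 6/13. F1 = 2*P*R/(P+R) = 9/20.

9/20


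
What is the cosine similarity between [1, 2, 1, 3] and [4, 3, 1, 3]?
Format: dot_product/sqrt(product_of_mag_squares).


dot = 20. |a|^2 = 15, |b|^2 = 35. cos = 20/sqrt(525).

20/sqrt(525)


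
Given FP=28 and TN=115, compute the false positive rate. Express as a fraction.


FPR = FP / (FP + TN) = 28 / 143 = 28/143.

28/143


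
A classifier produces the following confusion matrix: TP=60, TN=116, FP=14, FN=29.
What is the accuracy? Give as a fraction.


Accuracy = (TP + TN) / (TP + TN + FP + FN) = (60 + 116) / 219 = 176/219.

176/219


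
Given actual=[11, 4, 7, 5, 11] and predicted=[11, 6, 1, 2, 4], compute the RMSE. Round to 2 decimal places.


MSE = 19.6000. RMSE = sqrt(19.6000) = 4.43.

4.43


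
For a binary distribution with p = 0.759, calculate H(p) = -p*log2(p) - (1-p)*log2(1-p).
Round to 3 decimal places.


H = -0.759*log2(0.759) - 0.241*log2(0.241) = 0.797.

0.797


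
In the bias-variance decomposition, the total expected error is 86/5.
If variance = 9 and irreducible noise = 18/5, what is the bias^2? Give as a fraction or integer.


Total error = bias^2 + variance + irreducible noise. So bias^2 = 86/5 - 9 - 18/5 = 23/5.

23/5


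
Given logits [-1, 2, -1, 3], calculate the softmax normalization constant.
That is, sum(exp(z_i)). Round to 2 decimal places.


Denom = e^-1=0.3679 + e^2=7.3891 + e^-1=0.3679 + e^3=20.0855. Sum = 28.2104, which rounds to 28.21.

28.21


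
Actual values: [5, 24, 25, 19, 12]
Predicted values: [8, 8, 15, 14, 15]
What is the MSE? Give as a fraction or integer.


MSE = (1/5) * ((5-8)^2=9 + (24-8)^2=256 + (25-15)^2=100 + (19-14)^2=25 + (12-15)^2=9). Sum = 399. MSE = 399/5.

399/5


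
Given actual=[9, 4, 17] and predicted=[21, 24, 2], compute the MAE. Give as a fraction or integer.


MAE = (1/3) * (|9-21|=12 + |4-24|=20 + |17-2|=15). Sum = 47. MAE = 47/3.

47/3


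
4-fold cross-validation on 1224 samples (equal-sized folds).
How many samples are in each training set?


Each validation fold has 1224/4 = 306 samples. Training set = 1224 - 306 = 918.

918


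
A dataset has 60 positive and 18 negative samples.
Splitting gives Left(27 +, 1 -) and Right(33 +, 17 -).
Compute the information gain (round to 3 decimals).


H(parent) = 0.7793. H(left) = 0.2223, H(right) = 0.9248. Weighted = (28/78)*0.2223 + (50/78)*0.9248 = 0.6726. IG = 0.7793 - 0.6726 = 0.1067, which rounds to 0.107.

0.107


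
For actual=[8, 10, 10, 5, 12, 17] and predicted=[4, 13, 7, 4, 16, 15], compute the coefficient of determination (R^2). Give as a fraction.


Mean(y) = 31/3. SS_res = 55. SS_tot = 244/3. R^2 = 1 - 55/(244/3) = 79/244.

79/244


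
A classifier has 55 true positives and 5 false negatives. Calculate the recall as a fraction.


Recall = TP / (TP + FN) = 55 / 60 = 11/12.

11/12


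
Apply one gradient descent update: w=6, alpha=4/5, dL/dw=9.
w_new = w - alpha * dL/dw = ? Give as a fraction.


w_new = 6 - 4/5 * 9 = 6 - 36/5 = -6/5.

-6/5


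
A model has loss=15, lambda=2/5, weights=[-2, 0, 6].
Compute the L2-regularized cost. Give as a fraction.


L2 sq norm = sum(w^2) = 40. J = 15 + 2/5 * 40 = 31.

31


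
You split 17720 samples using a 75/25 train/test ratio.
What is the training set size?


Test set = 17720 * 25% = 4430. Training set = 17720 - 4430 = 13290.

13290


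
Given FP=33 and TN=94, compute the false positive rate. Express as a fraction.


FPR = FP / (FP + TN) = 33 / 127 = 33/127.

33/127


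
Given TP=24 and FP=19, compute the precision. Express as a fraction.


Precision = TP / (TP + FP) = 24 / 43 = 24/43.

24/43


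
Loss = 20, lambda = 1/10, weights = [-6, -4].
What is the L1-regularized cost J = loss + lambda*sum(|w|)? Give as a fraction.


L1 norm = sum(|w|) = 10. J = 20 + 1/10 * 10 = 21.

21


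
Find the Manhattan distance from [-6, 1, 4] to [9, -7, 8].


d = sum of absolute differences: |-6-9|=15 + |1--7|=8 + |4-8|=4 = 27.

27


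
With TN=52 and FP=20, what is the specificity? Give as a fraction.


Specificity = TN / (TN + FP) = 52 / 72 = 13/18.

13/18


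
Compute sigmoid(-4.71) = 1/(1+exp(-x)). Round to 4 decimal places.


sigma(-4.71) = 1/(1+e^(4.71)) = 1/(1+111.052160) = 1/112.052160 = 0.0089.

0.0089


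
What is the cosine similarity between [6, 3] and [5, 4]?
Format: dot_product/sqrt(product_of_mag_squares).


dot = 42. |a|^2 = 45, |b|^2 = 41. cos = 42/sqrt(1845).

42/sqrt(1845)


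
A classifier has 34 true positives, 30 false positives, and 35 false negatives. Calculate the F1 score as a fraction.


Precision = 34/64 = 17/32. Recall = 34/69 = 34/69. F1 = 2*P*R/(P+R) = 68/133.

68/133


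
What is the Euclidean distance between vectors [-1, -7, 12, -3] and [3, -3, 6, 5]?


d = sqrt(sum of squared differences). (-1-3)^2=16, (-7--3)^2=16, (12-6)^2=36, (-3-5)^2=64. Sum = 132.

sqrt(132)


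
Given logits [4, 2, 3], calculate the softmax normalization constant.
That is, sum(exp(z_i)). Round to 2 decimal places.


Denom = e^4=54.5982 + e^2=7.3891 + e^3=20.0855. Sum = 82.0728, which rounds to 82.07.

82.07


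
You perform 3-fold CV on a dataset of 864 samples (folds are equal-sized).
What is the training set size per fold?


Each validation fold has 864/3 = 288 samples. Training set = 864 - 288 = 576.

576


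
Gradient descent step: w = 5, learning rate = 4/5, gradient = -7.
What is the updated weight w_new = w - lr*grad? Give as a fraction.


w_new = 5 - 4/5 * -7 = 5 - -28/5 = 53/5.

53/5


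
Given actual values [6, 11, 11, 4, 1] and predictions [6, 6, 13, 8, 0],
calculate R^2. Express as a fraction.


Mean(y) = 33/5. SS_res = 46. SS_tot = 386/5. R^2 = 1 - 46/(386/5) = 78/193.

78/193


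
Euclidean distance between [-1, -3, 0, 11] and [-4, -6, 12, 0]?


d = sqrt(sum of squared differences). (-1--4)^2=9, (-3--6)^2=9, (0-12)^2=144, (11-0)^2=121. Sum = 283.

sqrt(283)


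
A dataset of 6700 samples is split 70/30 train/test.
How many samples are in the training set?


Test set = 6700 * 30% = 2010. Training set = 6700 - 2010 = 4690.

4690


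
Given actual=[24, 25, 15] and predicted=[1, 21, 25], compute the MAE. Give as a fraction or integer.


MAE = (1/3) * (|24-1|=23 + |25-21|=4 + |15-25|=10). Sum = 37. MAE = 37/3.

37/3


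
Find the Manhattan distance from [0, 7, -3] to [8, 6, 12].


d = sum of absolute differences: |0-8|=8 + |7-6|=1 + |-3-12|=15 = 24.

24


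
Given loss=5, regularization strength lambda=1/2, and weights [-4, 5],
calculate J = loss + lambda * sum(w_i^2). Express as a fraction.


L2 sq norm = sum(w^2) = 41. J = 5 + 1/2 * 41 = 51/2.

51/2


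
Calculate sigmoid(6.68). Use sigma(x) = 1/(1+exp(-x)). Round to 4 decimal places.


sigma(6.68) = 1/(1+e^(-6.68)) = 1/(1+0.001256) = 1/1.001256 = 0.9987.

0.9987


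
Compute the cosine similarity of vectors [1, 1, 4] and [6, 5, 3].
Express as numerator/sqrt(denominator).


dot = 23. |a|^2 = 18, |b|^2 = 70. cos = 23/sqrt(1260).

23/sqrt(1260)


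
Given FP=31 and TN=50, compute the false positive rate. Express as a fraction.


FPR = FP / (FP + TN) = 31 / 81 = 31/81.

31/81


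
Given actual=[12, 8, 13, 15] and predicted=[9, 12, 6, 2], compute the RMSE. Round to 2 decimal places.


MSE = 60.7500. RMSE = sqrt(60.7500) = 7.79.

7.79


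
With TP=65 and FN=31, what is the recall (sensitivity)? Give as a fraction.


Recall = TP / (TP + FN) = 65 / 96 = 65/96.

65/96


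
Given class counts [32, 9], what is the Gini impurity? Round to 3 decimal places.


Total = 41. Proportions: 32/41, 9/41. sum(p_i^2) = 0.6573. Gini = 1 - 0.6573 = 0.3427, which rounds to 0.343.

0.343


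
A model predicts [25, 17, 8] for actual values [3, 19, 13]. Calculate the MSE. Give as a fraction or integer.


MSE = (1/3) * ((3-25)^2=484 + (19-17)^2=4 + (13-8)^2=25). Sum = 513. MSE = 171.

171


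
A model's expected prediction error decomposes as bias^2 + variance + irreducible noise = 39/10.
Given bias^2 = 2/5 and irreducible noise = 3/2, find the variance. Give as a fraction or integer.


Total error = bias^2 + variance + irreducible noise. So variance = 39/10 - 2/5 - 3/2 = 2.

2


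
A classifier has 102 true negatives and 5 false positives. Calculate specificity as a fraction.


Specificity = TN / (TN + FP) = 102 / 107 = 102/107.

102/107


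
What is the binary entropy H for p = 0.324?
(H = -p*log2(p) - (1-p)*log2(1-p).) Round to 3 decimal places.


H = -0.324*log2(0.324) - 0.676*log2(0.676) = 0.909.

0.909


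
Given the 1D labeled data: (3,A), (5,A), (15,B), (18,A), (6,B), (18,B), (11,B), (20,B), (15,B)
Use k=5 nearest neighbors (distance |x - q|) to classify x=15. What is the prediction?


Distances: |3-15|=12, |5-15|=10, |15-15|=0, |18-15|=3, |6-15|=9, |18-15|=3, |11-15|=4, |20-15|=5, |15-15|=0. 5 nearest: (15,B), (15,B), (18,A), (18,B), (11,B). Counts: {'B': 4, 'A': 1}. Majority class: B.

B


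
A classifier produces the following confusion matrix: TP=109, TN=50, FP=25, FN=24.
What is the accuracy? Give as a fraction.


Accuracy = (TP + TN) / (TP + TN + FP + FN) = (109 + 50) / 208 = 159/208.

159/208


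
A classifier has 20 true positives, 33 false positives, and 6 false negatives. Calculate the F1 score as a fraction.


Precision = 20/53 = 20/53. Recall = 20/26 = 10/13. F1 = 2*P*R/(P+R) = 40/79.

40/79


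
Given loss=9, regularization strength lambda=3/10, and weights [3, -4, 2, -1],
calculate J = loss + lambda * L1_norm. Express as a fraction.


L1 norm = sum(|w|) = 10. J = 9 + 3/10 * 10 = 12.

12
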